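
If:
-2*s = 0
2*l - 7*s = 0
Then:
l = 0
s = 0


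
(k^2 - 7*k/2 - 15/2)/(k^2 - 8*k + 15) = (k + 3/2)/(k - 3)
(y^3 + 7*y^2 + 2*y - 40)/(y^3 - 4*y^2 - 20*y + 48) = (y + 5)/(y - 6)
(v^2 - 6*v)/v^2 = (v - 6)/v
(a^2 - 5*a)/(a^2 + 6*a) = (a - 5)/(a + 6)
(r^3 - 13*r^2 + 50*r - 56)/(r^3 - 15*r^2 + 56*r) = (r^2 - 6*r + 8)/(r*(r - 8))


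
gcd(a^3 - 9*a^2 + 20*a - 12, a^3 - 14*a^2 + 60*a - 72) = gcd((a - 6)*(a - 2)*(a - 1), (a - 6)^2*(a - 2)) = a^2 - 8*a + 12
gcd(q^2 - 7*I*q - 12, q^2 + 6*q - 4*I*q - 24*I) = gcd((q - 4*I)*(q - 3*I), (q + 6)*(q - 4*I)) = q - 4*I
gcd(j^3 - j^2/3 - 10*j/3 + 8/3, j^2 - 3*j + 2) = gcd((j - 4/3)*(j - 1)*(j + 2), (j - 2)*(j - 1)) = j - 1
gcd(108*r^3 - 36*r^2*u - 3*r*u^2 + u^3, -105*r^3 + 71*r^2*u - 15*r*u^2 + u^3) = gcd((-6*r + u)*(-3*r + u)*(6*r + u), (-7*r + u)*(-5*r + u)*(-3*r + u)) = 3*r - u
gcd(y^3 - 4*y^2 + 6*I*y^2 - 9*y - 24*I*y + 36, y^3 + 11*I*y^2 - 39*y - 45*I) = y^2 + 6*I*y - 9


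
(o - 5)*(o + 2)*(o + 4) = o^3 + o^2 - 22*o - 40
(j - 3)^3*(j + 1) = j^4 - 8*j^3 + 18*j^2 - 27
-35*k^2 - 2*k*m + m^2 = (-7*k + m)*(5*k + m)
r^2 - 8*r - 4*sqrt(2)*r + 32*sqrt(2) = (r - 8)*(r - 4*sqrt(2))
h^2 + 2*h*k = h*(h + 2*k)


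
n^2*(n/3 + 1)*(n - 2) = n^4/3 + n^3/3 - 2*n^2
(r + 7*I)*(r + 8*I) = r^2 + 15*I*r - 56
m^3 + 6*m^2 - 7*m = m*(m - 1)*(m + 7)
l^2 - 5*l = l*(l - 5)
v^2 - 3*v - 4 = (v - 4)*(v + 1)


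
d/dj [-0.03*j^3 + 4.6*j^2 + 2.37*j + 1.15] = -0.09*j^2 + 9.2*j + 2.37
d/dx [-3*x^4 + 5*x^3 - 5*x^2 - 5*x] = -12*x^3 + 15*x^2 - 10*x - 5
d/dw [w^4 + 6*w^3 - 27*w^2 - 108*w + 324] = 4*w^3 + 18*w^2 - 54*w - 108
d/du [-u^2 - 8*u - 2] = -2*u - 8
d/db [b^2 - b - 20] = 2*b - 1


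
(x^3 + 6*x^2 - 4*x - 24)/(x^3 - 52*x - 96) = (x - 2)/(x - 8)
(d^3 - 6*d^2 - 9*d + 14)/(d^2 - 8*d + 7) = d + 2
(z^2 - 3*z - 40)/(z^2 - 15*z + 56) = (z + 5)/(z - 7)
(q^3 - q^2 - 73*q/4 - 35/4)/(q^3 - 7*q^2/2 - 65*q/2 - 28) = (2*q^2 - 9*q - 5)/(2*(q^2 - 7*q - 8))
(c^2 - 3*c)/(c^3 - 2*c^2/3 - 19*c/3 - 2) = 3*c/(3*c^2 + 7*c + 2)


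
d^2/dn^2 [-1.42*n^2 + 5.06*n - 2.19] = -2.84000000000000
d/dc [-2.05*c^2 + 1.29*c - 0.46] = 1.29 - 4.1*c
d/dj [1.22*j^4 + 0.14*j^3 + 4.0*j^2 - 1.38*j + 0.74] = 4.88*j^3 + 0.42*j^2 + 8.0*j - 1.38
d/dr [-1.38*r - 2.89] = -1.38000000000000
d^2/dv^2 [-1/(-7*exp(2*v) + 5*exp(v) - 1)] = ((5 - 28*exp(v))*(7*exp(2*v) - 5*exp(v) + 1) + 2*(14*exp(v) - 5)^2*exp(v))*exp(v)/(7*exp(2*v) - 5*exp(v) + 1)^3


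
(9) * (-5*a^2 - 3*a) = -45*a^2 - 27*a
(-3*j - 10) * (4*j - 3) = -12*j^2 - 31*j + 30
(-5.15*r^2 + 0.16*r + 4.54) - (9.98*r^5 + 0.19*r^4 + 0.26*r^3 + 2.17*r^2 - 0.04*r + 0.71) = -9.98*r^5 - 0.19*r^4 - 0.26*r^3 - 7.32*r^2 + 0.2*r + 3.83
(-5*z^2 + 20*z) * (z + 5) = -5*z^3 - 5*z^2 + 100*z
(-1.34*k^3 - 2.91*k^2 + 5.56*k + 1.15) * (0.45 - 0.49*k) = 0.6566*k^4 + 0.8229*k^3 - 4.0339*k^2 + 1.9385*k + 0.5175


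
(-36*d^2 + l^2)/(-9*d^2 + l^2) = (36*d^2 - l^2)/(9*d^2 - l^2)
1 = 1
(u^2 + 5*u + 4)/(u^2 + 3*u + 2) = (u + 4)/(u + 2)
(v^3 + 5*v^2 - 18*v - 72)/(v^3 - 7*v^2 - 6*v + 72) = (v + 6)/(v - 6)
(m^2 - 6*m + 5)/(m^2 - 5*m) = (m - 1)/m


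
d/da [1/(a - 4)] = -1/(a - 4)^2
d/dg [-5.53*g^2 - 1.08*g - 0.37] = -11.06*g - 1.08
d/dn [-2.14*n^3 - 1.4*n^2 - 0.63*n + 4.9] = -6.42*n^2 - 2.8*n - 0.63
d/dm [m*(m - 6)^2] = 3*(m - 6)*(m - 2)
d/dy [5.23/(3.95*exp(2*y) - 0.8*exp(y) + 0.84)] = (4.184 - 41.317*exp(y))*exp(y)/(3.95*exp(2*y) - 0.8*exp(y) + 0.84)^2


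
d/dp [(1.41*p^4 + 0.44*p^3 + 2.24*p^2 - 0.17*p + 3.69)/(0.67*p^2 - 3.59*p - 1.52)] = (1.8894*p^5 - 14.8909*p^4 - 11.732*p^3 - 9.9341*p^2 - 11.7542*p + 13.5055)/(0.4489*p^4 - 4.8106*p^3 + 10.8513*p^2 + 10.9136*p + 2.3104)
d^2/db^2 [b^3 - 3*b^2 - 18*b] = 6*b - 6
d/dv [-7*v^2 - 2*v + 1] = -14*v - 2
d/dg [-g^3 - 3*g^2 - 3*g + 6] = -3*g^2 - 6*g - 3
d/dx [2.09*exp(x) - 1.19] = 2.09*exp(x)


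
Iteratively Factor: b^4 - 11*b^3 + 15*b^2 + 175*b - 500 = (b - 5)*(b^3 - 6*b^2 - 15*b + 100) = (b - 5)^2*(b^2 - b - 20) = (b - 5)^3*(b + 4)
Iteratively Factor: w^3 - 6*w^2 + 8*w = (w - 2)*(w^2 - 4*w) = (w - 4)*(w - 2)*(w)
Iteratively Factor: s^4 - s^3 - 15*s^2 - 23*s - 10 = (s + 2)*(s^3 - 3*s^2 - 9*s - 5) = (s - 5)*(s + 2)*(s^2 + 2*s + 1) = (s - 5)*(s + 1)*(s + 2)*(s + 1)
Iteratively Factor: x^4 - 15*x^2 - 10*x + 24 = (x - 1)*(x^3 + x^2 - 14*x - 24) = (x - 1)*(x + 3)*(x^2 - 2*x - 8) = (x - 4)*(x - 1)*(x + 3)*(x + 2)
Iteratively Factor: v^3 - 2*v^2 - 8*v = (v - 4)*(v^2 + 2*v) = v*(v - 4)*(v + 2)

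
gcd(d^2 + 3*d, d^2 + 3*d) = d^2 + 3*d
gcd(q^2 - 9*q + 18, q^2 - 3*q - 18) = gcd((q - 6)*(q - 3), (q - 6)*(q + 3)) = q - 6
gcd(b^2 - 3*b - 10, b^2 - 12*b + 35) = b - 5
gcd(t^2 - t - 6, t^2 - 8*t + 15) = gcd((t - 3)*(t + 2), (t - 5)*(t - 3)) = t - 3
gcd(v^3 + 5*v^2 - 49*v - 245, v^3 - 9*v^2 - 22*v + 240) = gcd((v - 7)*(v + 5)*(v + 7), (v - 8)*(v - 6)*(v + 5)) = v + 5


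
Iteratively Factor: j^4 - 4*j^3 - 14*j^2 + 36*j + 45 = (j - 3)*(j^3 - j^2 - 17*j - 15) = (j - 3)*(j + 1)*(j^2 - 2*j - 15) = (j - 5)*(j - 3)*(j + 1)*(j + 3)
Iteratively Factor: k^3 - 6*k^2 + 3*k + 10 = (k + 1)*(k^2 - 7*k + 10) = (k - 5)*(k + 1)*(k - 2)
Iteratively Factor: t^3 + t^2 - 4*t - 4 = (t + 1)*(t^2 - 4) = (t - 2)*(t + 1)*(t + 2)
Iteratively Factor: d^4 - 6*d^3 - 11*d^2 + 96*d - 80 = (d - 4)*(d^3 - 2*d^2 - 19*d + 20) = (d - 4)*(d + 4)*(d^2 - 6*d + 5) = (d - 5)*(d - 4)*(d + 4)*(d - 1)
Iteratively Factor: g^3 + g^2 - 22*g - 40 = (g + 4)*(g^2 - 3*g - 10) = (g - 5)*(g + 4)*(g + 2)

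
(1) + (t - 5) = t - 4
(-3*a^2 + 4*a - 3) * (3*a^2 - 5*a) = -9*a^4 + 27*a^3 - 29*a^2 + 15*a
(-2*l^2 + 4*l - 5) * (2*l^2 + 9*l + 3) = -4*l^4 - 10*l^3 + 20*l^2 - 33*l - 15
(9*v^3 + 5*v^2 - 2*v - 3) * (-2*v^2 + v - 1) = -18*v^5 - v^4 - v^2 - v + 3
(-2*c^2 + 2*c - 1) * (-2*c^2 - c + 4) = 4*c^4 - 2*c^3 - 8*c^2 + 9*c - 4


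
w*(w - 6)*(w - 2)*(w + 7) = w^4 - w^3 - 44*w^2 + 84*w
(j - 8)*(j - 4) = j^2 - 12*j + 32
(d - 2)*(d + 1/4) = d^2 - 7*d/4 - 1/2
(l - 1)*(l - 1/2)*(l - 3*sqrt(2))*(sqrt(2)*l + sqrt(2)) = sqrt(2)*l^4 - 6*l^3 - sqrt(2)*l^3/2 - sqrt(2)*l^2 + 3*l^2 + sqrt(2)*l/2 + 6*l - 3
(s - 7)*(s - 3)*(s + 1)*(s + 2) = s^4 - 7*s^3 - 7*s^2 + 43*s + 42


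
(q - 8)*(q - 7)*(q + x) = q^3 + q^2*x - 15*q^2 - 15*q*x + 56*q + 56*x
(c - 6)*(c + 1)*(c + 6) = c^3 + c^2 - 36*c - 36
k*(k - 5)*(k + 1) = k^3 - 4*k^2 - 5*k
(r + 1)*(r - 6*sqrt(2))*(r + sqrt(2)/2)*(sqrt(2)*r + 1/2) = sqrt(2)*r^4 - 21*r^3/2 + sqrt(2)*r^3 - 35*sqrt(2)*r^2/4 - 21*r^2/2 - 35*sqrt(2)*r/4 - 3*r - 3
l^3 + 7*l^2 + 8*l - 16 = (l - 1)*(l + 4)^2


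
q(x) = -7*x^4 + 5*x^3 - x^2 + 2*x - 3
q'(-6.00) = 6602.00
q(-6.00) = -10203.00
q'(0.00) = 2.00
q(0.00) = -3.00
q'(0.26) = 2.00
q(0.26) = -2.49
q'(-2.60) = 600.73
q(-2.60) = -422.72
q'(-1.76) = 204.63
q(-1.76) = -104.04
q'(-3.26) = 1138.02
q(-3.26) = -984.00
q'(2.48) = -337.79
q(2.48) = -192.72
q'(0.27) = 2.00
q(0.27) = -2.47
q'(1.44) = -53.38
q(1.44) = -17.36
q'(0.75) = -2.88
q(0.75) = -2.17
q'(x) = -28*x^3 + 15*x^2 - 2*x + 2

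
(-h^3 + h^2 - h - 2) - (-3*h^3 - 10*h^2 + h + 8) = 2*h^3 + 11*h^2 - 2*h - 10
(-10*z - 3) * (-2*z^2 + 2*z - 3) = 20*z^3 - 14*z^2 + 24*z + 9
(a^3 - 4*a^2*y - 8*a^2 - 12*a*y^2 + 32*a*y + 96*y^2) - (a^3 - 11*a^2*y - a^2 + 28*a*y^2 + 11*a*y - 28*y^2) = 7*a^2*y - 7*a^2 - 40*a*y^2 + 21*a*y + 124*y^2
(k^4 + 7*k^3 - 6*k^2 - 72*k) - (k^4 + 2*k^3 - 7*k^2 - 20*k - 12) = 5*k^3 + k^2 - 52*k + 12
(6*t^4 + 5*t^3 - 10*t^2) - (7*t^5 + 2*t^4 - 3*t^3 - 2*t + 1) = -7*t^5 + 4*t^4 + 8*t^3 - 10*t^2 + 2*t - 1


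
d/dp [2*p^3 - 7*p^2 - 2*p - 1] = 6*p^2 - 14*p - 2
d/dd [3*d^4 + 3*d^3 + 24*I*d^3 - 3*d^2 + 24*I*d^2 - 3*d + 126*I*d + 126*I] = 12*d^3 + d^2*(9 + 72*I) + d*(-6 + 48*I) - 3 + 126*I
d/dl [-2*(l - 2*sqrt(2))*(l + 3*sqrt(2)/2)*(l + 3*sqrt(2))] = -6*l^2 - 10*sqrt(2)*l + 18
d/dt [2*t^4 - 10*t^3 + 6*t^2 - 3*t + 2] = 8*t^3 - 30*t^2 + 12*t - 3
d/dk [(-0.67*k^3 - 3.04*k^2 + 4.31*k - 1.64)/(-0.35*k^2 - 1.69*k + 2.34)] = (0.2345*k^4 + 2.2646*k^3 + 1.9427*k^2 - 15.3752*k + 7.3138)/(0.1225*k^4 + 1.183*k^3 + 1.2181*k^2 - 7.9092*k + 5.4756)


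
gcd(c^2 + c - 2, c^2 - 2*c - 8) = c + 2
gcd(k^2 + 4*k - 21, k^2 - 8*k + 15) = k - 3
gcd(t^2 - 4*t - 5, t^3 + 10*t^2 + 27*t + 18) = t + 1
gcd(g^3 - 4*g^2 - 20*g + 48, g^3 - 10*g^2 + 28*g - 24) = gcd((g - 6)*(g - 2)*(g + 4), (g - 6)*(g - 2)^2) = g^2 - 8*g + 12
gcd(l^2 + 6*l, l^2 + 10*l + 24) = l + 6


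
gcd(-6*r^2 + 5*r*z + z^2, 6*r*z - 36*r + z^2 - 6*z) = 6*r + z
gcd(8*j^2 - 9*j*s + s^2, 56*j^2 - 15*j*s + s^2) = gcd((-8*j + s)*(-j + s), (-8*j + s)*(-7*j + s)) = -8*j + s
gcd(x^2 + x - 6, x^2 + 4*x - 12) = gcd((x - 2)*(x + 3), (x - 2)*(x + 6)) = x - 2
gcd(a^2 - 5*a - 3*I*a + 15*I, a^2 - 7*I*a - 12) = a - 3*I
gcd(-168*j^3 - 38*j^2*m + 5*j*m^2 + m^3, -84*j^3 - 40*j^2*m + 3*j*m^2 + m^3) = 42*j^2 - j*m - m^2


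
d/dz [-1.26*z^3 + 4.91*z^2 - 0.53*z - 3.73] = -3.78*z^2 + 9.82*z - 0.53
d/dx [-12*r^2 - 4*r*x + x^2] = -4*r + 2*x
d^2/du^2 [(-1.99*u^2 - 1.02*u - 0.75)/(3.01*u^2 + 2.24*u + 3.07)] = (8.352148*u^3 + 69.563508*u^2 + 26.212284*u - 17.14778)/(27.270901*u^6 + 60.883872*u^5 + 128.752449*u^4 + 135.434432*u^3 + 131.318943*u^2 + 63.335328*u + 28.934443)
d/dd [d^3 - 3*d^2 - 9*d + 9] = 3*d^2 - 6*d - 9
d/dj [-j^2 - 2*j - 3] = -2*j - 2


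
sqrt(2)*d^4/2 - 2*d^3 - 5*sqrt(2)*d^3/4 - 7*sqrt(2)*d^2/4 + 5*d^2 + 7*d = d*(d - 7/2)*(d - 2*sqrt(2))*(sqrt(2)*d/2 + sqrt(2)/2)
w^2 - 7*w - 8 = (w - 8)*(w + 1)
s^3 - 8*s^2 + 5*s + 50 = (s - 5)^2*(s + 2)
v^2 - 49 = (v - 7)*(v + 7)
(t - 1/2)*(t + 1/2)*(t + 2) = t^3 + 2*t^2 - t/4 - 1/2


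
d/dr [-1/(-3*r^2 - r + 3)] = (-6*r - 1)/(3*r^2 + r - 3)^2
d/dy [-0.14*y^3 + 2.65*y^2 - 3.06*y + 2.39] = -0.42*y^2 + 5.3*y - 3.06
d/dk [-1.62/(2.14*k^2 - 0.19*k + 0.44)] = (6.9336*k - 0.3078)/(2.14*k^2 - 0.19*k + 0.44)^2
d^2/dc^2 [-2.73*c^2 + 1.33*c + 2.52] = -5.46000000000000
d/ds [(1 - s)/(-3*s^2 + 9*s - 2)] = (-3*s^2 + 6*s - 7)/(9*s^4 - 54*s^3 + 93*s^2 - 36*s + 4)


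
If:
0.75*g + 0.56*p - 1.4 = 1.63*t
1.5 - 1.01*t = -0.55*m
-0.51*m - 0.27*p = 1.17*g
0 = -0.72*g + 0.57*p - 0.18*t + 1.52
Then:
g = 1.63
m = -3.37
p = -0.71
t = -0.35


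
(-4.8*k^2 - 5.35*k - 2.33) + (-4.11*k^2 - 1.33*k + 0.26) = -8.91*k^2 - 6.68*k - 2.07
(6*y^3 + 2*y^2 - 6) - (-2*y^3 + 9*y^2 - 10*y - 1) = 8*y^3 - 7*y^2 + 10*y - 5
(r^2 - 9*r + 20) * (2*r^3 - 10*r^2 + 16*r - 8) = 2*r^5 - 28*r^4 + 146*r^3 - 352*r^2 + 392*r - 160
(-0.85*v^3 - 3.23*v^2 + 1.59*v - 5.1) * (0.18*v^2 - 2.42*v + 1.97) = -0.153*v^5 + 1.4756*v^4 + 6.4283*v^3 - 11.1289*v^2 + 15.4743*v - 10.047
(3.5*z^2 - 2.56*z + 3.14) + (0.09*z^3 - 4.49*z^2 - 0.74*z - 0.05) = 0.09*z^3 - 0.99*z^2 - 3.3*z + 3.09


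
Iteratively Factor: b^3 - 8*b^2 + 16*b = (b - 4)*(b^2 - 4*b) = b*(b - 4)*(b - 4)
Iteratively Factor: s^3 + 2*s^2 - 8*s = (s)*(s^2 + 2*s - 8) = s*(s + 4)*(s - 2)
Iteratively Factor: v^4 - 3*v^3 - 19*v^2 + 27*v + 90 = (v + 2)*(v^3 - 5*v^2 - 9*v + 45) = (v + 2)*(v + 3)*(v^2 - 8*v + 15) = (v - 5)*(v + 2)*(v + 3)*(v - 3)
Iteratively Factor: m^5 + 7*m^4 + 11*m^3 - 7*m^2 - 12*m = (m + 1)*(m^4 + 6*m^3 + 5*m^2 - 12*m) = (m + 1)*(m + 3)*(m^3 + 3*m^2 - 4*m) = m*(m + 1)*(m + 3)*(m^2 + 3*m - 4) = m*(m + 1)*(m + 3)*(m + 4)*(m - 1)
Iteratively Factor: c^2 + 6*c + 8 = (c + 4)*(c + 2)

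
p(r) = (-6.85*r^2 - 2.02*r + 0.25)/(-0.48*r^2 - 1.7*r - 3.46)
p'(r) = (-13.7*r - 2.02)/(-0.48*r^2 - 1.7*r - 3.46) + (0.96*r + 1.7)*(-6.85*r^2 - 2.02*r + 0.25)/(-0.48*r^2 - 1.7*r - 3.46)^2 = (10.6754*r^2 + 47.642*r + 7.4142)/(0.2304*r^4 + 1.632*r^3 + 6.2116*r^2 + 11.764*r + 11.9716)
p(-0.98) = 1.93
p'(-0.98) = -5.71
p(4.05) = 6.60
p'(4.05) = 1.13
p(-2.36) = 15.62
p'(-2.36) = -10.12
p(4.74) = 7.32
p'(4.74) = 0.95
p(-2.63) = 18.11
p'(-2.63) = -8.26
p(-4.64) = 23.34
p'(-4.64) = 0.46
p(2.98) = 5.21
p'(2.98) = 1.49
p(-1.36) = 4.75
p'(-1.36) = -9.08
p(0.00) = -0.07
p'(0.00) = 0.62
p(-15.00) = 17.57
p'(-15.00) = 0.23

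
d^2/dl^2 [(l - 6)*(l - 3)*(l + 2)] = 6*l - 14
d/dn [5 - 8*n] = -8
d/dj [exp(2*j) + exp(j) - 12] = (2*exp(j) + 1)*exp(j)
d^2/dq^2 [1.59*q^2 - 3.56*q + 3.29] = 3.18000000000000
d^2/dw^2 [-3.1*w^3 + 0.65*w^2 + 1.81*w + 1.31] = 1.3 - 18.6*w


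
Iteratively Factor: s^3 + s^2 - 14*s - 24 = (s + 2)*(s^2 - s - 12) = (s + 2)*(s + 3)*(s - 4)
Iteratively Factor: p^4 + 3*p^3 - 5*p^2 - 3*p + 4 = (p - 1)*(p^3 + 4*p^2 - p - 4) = (p - 1)^2*(p^2 + 5*p + 4) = (p - 1)^2*(p + 4)*(p + 1)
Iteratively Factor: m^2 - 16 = (m - 4)*(m + 4)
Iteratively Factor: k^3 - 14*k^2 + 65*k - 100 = (k - 4)*(k^2 - 10*k + 25) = (k - 5)*(k - 4)*(k - 5)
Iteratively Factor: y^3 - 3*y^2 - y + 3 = (y + 1)*(y^2 - 4*y + 3) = (y - 3)*(y + 1)*(y - 1)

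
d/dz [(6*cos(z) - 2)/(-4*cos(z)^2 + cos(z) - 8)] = 2*(12*sin(z)^2 + 8*cos(z) + 11)*sin(z)/(4*sin(z)^2 + cos(z) - 12)^2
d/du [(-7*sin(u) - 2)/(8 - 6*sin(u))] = -17*cos(u)/(3*sin(u) - 4)^2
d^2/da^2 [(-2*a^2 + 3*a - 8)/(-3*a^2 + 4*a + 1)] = 2*(-3*a^3 + 234*a^2 - 315*a + 166)/(27*a^6 - 108*a^5 + 117*a^4 + 8*a^3 - 39*a^2 - 12*a - 1)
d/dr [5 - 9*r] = -9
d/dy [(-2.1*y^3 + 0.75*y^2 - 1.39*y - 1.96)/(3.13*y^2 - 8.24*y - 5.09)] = (-6.573*y^4 + 34.608*y^3 + 30.2377*y^2 + 4.6346*y - 9.0753)/(9.7969*y^4 - 51.5824*y^3 + 36.0342*y^2 + 83.8832*y + 25.9081)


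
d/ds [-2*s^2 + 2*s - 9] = 2 - 4*s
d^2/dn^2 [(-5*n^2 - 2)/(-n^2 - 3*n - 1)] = 6*(-5*n^3 - 3*n^2 + 6*n + 7)/(n^6 + 9*n^5 + 30*n^4 + 45*n^3 + 30*n^2 + 9*n + 1)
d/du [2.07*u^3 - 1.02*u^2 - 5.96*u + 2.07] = 6.21*u^2 - 2.04*u - 5.96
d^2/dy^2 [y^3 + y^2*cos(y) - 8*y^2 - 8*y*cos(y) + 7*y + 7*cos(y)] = -y^2*cos(y) - 4*y*sin(y) + 8*y*cos(y) + 6*y + 16*sin(y) - 5*cos(y) - 16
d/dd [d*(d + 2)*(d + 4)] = 3*d^2 + 12*d + 8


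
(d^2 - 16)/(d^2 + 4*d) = (d - 4)/d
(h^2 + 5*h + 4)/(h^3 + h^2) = (h + 4)/h^2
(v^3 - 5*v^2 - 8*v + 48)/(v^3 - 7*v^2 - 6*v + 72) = (v - 4)/(v - 6)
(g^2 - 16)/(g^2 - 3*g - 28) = (g - 4)/(g - 7)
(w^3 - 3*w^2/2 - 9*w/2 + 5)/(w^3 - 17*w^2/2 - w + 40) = (w - 1)/(w - 8)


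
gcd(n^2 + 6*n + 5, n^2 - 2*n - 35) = n + 5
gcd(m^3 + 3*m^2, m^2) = m^2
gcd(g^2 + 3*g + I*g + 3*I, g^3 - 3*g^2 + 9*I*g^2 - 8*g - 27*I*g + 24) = g + I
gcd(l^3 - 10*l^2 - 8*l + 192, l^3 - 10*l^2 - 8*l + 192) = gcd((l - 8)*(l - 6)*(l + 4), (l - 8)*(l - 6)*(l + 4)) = l^3 - 10*l^2 - 8*l + 192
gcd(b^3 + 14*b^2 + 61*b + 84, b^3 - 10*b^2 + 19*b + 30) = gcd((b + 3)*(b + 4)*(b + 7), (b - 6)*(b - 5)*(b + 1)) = 1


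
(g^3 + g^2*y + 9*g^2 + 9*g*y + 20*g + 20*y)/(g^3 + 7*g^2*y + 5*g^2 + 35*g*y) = (g^2 + g*y + 4*g + 4*y)/(g*(g + 7*y))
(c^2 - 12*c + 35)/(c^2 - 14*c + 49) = (c - 5)/(c - 7)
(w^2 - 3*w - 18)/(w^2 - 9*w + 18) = (w + 3)/(w - 3)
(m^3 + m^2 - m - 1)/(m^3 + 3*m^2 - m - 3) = (m + 1)/(m + 3)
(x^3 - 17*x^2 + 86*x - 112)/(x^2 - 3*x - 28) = (x^2 - 10*x + 16)/(x + 4)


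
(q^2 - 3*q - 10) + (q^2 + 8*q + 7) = 2*q^2 + 5*q - 3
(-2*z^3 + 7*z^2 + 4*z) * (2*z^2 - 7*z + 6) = -4*z^5 + 28*z^4 - 53*z^3 + 14*z^2 + 24*z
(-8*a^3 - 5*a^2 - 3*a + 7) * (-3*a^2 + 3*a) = 24*a^5 - 9*a^4 - 6*a^3 - 30*a^2 + 21*a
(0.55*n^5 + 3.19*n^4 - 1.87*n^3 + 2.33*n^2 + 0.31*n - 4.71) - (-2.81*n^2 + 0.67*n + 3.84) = 0.55*n^5 + 3.19*n^4 - 1.87*n^3 + 5.14*n^2 - 0.36*n - 8.55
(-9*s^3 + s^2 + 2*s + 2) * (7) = -63*s^3 + 7*s^2 + 14*s + 14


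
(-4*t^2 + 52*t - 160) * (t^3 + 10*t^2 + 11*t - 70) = -4*t^5 + 12*t^4 + 316*t^3 - 748*t^2 - 5400*t + 11200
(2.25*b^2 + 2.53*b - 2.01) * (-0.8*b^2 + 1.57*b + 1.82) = -1.8*b^4 + 1.5085*b^3 + 9.6751*b^2 + 1.4489*b - 3.6582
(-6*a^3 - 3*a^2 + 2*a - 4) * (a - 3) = -6*a^4 + 15*a^3 + 11*a^2 - 10*a + 12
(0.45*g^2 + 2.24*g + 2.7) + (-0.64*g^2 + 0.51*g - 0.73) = -0.19*g^2 + 2.75*g + 1.97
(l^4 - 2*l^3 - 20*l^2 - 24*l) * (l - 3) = l^5 - 5*l^4 - 14*l^3 + 36*l^2 + 72*l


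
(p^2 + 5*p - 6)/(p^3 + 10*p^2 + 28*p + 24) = (p - 1)/(p^2 + 4*p + 4)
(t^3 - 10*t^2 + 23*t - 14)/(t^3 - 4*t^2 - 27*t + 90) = (t^3 - 10*t^2 + 23*t - 14)/(t^3 - 4*t^2 - 27*t + 90)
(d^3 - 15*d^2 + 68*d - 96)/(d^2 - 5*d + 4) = (d^2 - 11*d + 24)/(d - 1)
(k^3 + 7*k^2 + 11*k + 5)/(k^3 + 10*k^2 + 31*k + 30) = (k^2 + 2*k + 1)/(k^2 + 5*k + 6)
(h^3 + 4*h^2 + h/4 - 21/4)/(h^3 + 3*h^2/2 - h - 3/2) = (h + 7/2)/(h + 1)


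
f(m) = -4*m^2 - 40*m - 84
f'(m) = -8*m - 40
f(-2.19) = -15.58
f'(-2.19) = -22.48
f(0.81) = -119.02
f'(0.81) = -46.48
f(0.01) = -84.40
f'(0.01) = -40.08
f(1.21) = -138.26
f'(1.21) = -49.68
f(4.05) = -311.61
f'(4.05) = -72.40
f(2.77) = -225.49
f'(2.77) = -62.16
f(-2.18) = -15.81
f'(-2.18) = -22.56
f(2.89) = -233.01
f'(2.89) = -63.12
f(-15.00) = -384.00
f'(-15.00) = 80.00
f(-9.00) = -48.00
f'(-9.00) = 32.00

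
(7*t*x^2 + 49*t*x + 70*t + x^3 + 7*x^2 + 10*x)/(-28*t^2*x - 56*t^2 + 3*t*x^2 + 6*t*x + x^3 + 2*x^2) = (x + 5)/(-4*t + x)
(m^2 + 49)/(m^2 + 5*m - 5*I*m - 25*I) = (m^2 + 49)/(m^2 + 5*m*(1 - I) - 25*I)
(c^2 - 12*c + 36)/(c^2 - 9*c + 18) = (c - 6)/(c - 3)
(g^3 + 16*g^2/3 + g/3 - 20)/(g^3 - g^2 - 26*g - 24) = (g^2 + 4*g/3 - 5)/(g^2 - 5*g - 6)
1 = 1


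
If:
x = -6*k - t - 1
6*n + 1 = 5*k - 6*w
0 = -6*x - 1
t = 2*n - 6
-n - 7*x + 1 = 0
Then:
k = 5/36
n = 13/6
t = -5/3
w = -479/216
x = -1/6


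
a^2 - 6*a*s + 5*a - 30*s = (a + 5)*(a - 6*s)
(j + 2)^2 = j^2 + 4*j + 4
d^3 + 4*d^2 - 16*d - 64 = (d - 4)*(d + 4)^2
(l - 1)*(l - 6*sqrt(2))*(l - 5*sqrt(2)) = l^3 - 11*sqrt(2)*l^2 - l^2 + 11*sqrt(2)*l + 60*l - 60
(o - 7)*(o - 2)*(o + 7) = o^3 - 2*o^2 - 49*o + 98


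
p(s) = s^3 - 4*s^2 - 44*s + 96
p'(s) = 3*s^2 - 8*s - 44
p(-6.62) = -78.14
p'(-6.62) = 140.43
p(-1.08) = 137.59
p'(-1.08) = -31.86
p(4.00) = -80.00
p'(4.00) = -28.00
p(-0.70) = 124.50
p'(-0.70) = -36.93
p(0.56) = 70.28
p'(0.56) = -47.54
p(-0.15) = 102.51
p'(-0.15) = -42.73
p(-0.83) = 129.19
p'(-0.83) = -35.29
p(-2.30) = 163.87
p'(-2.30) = -9.73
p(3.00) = -45.00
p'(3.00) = -41.00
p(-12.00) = -1680.00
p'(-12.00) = 484.00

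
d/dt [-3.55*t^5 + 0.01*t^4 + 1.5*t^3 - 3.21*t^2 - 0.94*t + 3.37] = -17.75*t^4 + 0.04*t^3 + 4.5*t^2 - 6.42*t - 0.94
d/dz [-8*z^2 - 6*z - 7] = -16*z - 6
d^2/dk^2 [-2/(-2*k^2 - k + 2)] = 4*(-4*k^2 - 2*k + (4*k + 1)^2 + 4)/(2*k^2 + k - 2)^3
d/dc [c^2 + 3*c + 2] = 2*c + 3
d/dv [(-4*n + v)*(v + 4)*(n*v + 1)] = -n*(4*n - v)*(v + 4) - (4*n - v)*(n*v + 1) + (v + 4)*(n*v + 1)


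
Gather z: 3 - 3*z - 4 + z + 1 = -2*z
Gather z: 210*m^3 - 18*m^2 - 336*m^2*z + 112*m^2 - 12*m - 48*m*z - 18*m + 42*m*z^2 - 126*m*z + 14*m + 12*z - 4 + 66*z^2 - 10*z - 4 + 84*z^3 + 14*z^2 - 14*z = 210*m^3 + 94*m^2 - 16*m + 84*z^3 + z^2*(42*m + 80) + z*(-336*m^2 - 174*m - 12) - 8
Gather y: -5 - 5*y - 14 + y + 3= -4*y - 16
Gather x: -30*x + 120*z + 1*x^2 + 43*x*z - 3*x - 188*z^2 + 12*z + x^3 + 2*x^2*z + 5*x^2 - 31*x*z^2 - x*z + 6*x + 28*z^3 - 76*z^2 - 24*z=x^3 + x^2*(2*z + 6) + x*(-31*z^2 + 42*z - 27) + 28*z^3 - 264*z^2 + 108*z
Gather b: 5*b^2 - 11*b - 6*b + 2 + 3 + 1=5*b^2 - 17*b + 6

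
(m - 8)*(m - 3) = m^2 - 11*m + 24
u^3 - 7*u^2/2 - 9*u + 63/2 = (u - 7/2)*(u - 3)*(u + 3)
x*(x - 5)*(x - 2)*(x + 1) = x^4 - 6*x^3 + 3*x^2 + 10*x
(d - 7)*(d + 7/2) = d^2 - 7*d/2 - 49/2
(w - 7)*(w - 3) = w^2 - 10*w + 21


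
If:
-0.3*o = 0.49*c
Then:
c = -0.612244897959184*o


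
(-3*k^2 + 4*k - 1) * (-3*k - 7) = 9*k^3 + 9*k^2 - 25*k + 7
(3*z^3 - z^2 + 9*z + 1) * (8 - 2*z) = -6*z^4 + 26*z^3 - 26*z^2 + 70*z + 8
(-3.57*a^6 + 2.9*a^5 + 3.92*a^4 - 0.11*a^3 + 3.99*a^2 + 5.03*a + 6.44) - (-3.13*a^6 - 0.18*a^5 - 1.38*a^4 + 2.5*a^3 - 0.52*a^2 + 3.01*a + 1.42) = -0.44*a^6 + 3.08*a^5 + 5.3*a^4 - 2.61*a^3 + 4.51*a^2 + 2.02*a + 5.02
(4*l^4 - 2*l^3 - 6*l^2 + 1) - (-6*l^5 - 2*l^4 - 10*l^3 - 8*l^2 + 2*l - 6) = 6*l^5 + 6*l^4 + 8*l^3 + 2*l^2 - 2*l + 7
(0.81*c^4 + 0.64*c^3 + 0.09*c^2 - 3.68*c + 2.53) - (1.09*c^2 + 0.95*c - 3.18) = 0.81*c^4 + 0.64*c^3 - 1.0*c^2 - 4.63*c + 5.71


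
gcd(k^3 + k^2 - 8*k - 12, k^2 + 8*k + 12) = k + 2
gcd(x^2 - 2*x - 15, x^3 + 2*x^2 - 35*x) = x - 5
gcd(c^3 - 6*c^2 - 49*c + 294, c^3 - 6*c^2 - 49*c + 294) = c^3 - 6*c^2 - 49*c + 294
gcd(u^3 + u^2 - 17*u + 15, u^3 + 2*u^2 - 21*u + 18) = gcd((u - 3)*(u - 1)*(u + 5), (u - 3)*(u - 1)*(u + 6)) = u^2 - 4*u + 3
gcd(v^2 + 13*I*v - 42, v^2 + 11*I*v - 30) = v + 6*I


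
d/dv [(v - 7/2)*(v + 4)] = 2*v + 1/2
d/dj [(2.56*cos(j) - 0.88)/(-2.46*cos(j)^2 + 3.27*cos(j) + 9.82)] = (-6.2976*cos(j)^2 + 4.3296*cos(j) - 28.0168)*sin(j)/(6.0516*cos(j)^4 - 16.0884*cos(j)^3 - 37.6215*cos(j)^2 + 64.2228*cos(j) + 96.4324)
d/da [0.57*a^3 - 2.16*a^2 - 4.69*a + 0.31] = 1.71*a^2 - 4.32*a - 4.69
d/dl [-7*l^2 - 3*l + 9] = -14*l - 3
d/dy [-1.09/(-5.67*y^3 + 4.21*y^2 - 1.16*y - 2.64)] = (-18.5409*y^2 + 9.1778*y - 1.2644)/(5.67*y^3 - 4.21*y^2 + 1.16*y + 2.64)^2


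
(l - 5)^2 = l^2 - 10*l + 25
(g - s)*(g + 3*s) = g^2 + 2*g*s - 3*s^2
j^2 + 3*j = j*(j + 3)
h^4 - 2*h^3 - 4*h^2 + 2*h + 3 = (h - 3)*(h - 1)*(h + 1)^2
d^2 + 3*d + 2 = (d + 1)*(d + 2)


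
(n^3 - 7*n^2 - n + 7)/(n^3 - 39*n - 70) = (n^2 - 1)/(n^2 + 7*n + 10)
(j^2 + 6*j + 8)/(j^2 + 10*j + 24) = (j + 2)/(j + 6)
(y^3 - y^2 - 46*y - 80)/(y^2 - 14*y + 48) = (y^2 + 7*y + 10)/(y - 6)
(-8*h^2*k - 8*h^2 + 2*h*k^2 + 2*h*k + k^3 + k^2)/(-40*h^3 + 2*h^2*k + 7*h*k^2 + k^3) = (k + 1)/(5*h + k)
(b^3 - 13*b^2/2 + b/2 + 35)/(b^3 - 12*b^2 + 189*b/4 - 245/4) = 2*(b + 2)/(2*b - 7)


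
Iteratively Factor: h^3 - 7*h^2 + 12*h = (h - 3)*(h^2 - 4*h) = (h - 4)*(h - 3)*(h)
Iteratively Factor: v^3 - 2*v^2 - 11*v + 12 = (v + 3)*(v^2 - 5*v + 4) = (v - 1)*(v + 3)*(v - 4)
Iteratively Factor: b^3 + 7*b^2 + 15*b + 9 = (b + 3)*(b^2 + 4*b + 3) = (b + 1)*(b + 3)*(b + 3)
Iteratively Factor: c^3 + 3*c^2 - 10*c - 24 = (c - 3)*(c^2 + 6*c + 8) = (c - 3)*(c + 4)*(c + 2)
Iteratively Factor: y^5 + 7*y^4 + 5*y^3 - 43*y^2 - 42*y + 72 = (y - 2)*(y^4 + 9*y^3 + 23*y^2 + 3*y - 36) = (y - 2)*(y + 4)*(y^3 + 5*y^2 + 3*y - 9) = (y - 2)*(y - 1)*(y + 4)*(y^2 + 6*y + 9) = (y - 2)*(y - 1)*(y + 3)*(y + 4)*(y + 3)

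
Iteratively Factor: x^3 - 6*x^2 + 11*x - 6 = (x - 2)*(x^2 - 4*x + 3) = (x - 3)*(x - 2)*(x - 1)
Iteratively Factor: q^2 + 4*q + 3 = (q + 1)*(q + 3)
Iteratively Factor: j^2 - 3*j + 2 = (j - 1)*(j - 2)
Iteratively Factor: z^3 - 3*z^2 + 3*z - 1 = (z - 1)*(z^2 - 2*z + 1) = (z - 1)^2*(z - 1)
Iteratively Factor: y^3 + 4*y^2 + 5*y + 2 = (y + 1)*(y^2 + 3*y + 2) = (y + 1)^2*(y + 2)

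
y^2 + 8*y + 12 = (y + 2)*(y + 6)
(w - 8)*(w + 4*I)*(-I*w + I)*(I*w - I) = w^4 - 10*w^3 + 4*I*w^3 + 17*w^2 - 40*I*w^2 - 8*w + 68*I*w - 32*I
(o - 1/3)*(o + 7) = o^2 + 20*o/3 - 7/3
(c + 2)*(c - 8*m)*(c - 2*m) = c^3 - 10*c^2*m + 2*c^2 + 16*c*m^2 - 20*c*m + 32*m^2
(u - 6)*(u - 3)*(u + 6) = u^3 - 3*u^2 - 36*u + 108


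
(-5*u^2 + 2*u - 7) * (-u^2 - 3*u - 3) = 5*u^4 + 13*u^3 + 16*u^2 + 15*u + 21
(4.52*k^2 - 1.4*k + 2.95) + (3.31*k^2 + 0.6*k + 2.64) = 7.83*k^2 - 0.8*k + 5.59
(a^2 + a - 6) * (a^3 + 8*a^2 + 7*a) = a^5 + 9*a^4 + 9*a^3 - 41*a^2 - 42*a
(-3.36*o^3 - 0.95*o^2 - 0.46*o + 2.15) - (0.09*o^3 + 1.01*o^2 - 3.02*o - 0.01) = -3.45*o^3 - 1.96*o^2 + 2.56*o + 2.16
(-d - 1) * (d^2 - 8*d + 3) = -d^3 + 7*d^2 + 5*d - 3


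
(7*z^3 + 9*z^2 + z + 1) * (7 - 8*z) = -56*z^4 - 23*z^3 + 55*z^2 - z + 7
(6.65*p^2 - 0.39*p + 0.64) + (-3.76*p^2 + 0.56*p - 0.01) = 2.89*p^2 + 0.17*p + 0.63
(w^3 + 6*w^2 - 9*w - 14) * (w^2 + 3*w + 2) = w^5 + 9*w^4 + 11*w^3 - 29*w^2 - 60*w - 28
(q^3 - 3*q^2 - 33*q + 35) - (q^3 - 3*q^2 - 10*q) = 35 - 23*q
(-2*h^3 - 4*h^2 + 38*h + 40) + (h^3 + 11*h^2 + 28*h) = -h^3 + 7*h^2 + 66*h + 40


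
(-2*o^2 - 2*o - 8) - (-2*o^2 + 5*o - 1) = -7*o - 7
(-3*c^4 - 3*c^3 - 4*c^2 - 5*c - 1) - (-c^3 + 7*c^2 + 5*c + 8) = -3*c^4 - 2*c^3 - 11*c^2 - 10*c - 9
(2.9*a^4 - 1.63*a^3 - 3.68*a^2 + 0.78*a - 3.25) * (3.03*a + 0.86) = 8.787*a^5 - 2.4449*a^4 - 12.5522*a^3 - 0.8014*a^2 - 9.1767*a - 2.795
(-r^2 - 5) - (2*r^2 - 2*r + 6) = -3*r^2 + 2*r - 11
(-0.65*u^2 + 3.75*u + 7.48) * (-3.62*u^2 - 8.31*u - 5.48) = 2.353*u^4 - 8.1735*u^3 - 54.6781*u^2 - 82.7088*u - 40.9904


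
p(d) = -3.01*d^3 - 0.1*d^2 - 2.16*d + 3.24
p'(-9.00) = -731.79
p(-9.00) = 2208.87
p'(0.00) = -2.16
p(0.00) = 3.24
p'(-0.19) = -2.45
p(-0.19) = 3.67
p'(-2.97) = -81.22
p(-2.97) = 87.63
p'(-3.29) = -99.24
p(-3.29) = 116.45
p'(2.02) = -39.41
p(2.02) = -26.34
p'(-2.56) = -60.83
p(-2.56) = 58.61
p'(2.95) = -81.33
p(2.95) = -81.28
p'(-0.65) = -5.85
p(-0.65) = 5.43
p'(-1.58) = -24.39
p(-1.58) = 18.28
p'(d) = -9.03*d^2 - 0.2*d - 2.16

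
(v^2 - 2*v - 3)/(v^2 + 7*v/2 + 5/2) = 2*(v - 3)/(2*v + 5)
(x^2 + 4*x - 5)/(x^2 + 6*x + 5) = (x - 1)/(x + 1)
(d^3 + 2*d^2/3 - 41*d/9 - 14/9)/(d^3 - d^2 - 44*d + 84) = (d^2 + 8*d/3 + 7/9)/(d^2 + d - 42)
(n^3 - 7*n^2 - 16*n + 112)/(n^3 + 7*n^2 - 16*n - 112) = (n - 7)/(n + 7)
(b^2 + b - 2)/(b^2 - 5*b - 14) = (b - 1)/(b - 7)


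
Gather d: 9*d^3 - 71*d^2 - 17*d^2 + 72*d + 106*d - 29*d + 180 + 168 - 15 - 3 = 9*d^3 - 88*d^2 + 149*d + 330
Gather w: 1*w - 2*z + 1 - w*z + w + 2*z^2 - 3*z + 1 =w*(2 - z) + 2*z^2 - 5*z + 2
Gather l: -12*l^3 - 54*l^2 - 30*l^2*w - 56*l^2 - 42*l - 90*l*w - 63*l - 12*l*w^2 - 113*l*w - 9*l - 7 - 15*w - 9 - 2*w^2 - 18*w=-12*l^3 + l^2*(-30*w - 110) + l*(-12*w^2 - 203*w - 114) - 2*w^2 - 33*w - 16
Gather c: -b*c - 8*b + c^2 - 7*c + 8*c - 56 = -8*b + c^2 + c*(1 - b) - 56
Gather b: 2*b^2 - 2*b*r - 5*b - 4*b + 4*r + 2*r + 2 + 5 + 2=2*b^2 + b*(-2*r - 9) + 6*r + 9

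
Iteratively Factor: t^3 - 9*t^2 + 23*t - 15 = (t - 5)*(t^2 - 4*t + 3) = (t - 5)*(t - 3)*(t - 1)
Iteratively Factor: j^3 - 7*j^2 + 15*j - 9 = (j - 1)*(j^2 - 6*j + 9) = (j - 3)*(j - 1)*(j - 3)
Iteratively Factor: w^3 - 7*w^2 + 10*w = (w)*(w^2 - 7*w + 10) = w*(w - 2)*(w - 5)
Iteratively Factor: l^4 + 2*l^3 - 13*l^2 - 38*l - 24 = (l - 4)*(l^3 + 6*l^2 + 11*l + 6) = (l - 4)*(l + 2)*(l^2 + 4*l + 3) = (l - 4)*(l + 1)*(l + 2)*(l + 3)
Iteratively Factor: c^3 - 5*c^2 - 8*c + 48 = (c - 4)*(c^2 - c - 12) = (c - 4)^2*(c + 3)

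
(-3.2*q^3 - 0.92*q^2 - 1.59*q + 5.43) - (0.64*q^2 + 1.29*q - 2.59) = -3.2*q^3 - 1.56*q^2 - 2.88*q + 8.02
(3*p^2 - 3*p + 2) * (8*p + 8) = 24*p^3 - 8*p + 16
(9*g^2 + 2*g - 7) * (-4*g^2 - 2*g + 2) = -36*g^4 - 26*g^3 + 42*g^2 + 18*g - 14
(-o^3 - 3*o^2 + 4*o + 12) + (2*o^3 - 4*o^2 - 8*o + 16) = o^3 - 7*o^2 - 4*o + 28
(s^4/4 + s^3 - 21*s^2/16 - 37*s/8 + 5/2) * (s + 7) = s^5/4 + 11*s^4/4 + 91*s^3/16 - 221*s^2/16 - 239*s/8 + 35/2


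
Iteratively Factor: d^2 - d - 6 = (d + 2)*(d - 3)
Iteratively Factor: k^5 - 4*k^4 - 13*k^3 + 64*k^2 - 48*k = (k - 3)*(k^4 - k^3 - 16*k^2 + 16*k) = (k - 3)*(k + 4)*(k^3 - 5*k^2 + 4*k) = (k - 4)*(k - 3)*(k + 4)*(k^2 - k) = k*(k - 4)*(k - 3)*(k + 4)*(k - 1)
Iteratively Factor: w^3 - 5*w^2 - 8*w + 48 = (w + 3)*(w^2 - 8*w + 16) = (w - 4)*(w + 3)*(w - 4)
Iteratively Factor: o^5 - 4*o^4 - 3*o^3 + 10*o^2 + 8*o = (o - 4)*(o^4 - 3*o^2 - 2*o) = (o - 4)*(o - 2)*(o^3 + 2*o^2 + o) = o*(o - 4)*(o - 2)*(o^2 + 2*o + 1) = o*(o - 4)*(o - 2)*(o + 1)*(o + 1)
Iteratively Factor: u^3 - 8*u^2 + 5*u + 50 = (u - 5)*(u^2 - 3*u - 10) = (u - 5)^2*(u + 2)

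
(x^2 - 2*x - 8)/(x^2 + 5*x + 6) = (x - 4)/(x + 3)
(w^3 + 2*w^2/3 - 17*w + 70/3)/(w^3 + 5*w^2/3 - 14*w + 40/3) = (3*w - 7)/(3*w - 4)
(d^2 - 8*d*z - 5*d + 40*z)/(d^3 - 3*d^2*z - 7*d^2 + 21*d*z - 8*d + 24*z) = (d^2 - 8*d*z - 5*d + 40*z)/(d^3 - 3*d^2*z - 7*d^2 + 21*d*z - 8*d + 24*z)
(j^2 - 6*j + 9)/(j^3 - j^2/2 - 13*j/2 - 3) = 2*(j - 3)/(2*j^2 + 5*j + 2)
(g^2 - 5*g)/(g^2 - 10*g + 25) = g/(g - 5)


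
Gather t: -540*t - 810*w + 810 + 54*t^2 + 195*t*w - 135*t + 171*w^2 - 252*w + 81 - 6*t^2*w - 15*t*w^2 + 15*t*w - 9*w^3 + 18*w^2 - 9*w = t^2*(54 - 6*w) + t*(-15*w^2 + 210*w - 675) - 9*w^3 + 189*w^2 - 1071*w + 891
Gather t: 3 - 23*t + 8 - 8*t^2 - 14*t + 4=-8*t^2 - 37*t + 15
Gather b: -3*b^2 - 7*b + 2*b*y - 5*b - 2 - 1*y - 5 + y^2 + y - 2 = -3*b^2 + b*(2*y - 12) + y^2 - 9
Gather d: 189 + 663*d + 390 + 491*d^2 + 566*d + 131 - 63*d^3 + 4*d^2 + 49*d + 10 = -63*d^3 + 495*d^2 + 1278*d + 720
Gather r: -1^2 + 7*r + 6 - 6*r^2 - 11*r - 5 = -6*r^2 - 4*r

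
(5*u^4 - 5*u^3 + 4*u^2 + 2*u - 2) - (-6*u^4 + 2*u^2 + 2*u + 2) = 11*u^4 - 5*u^3 + 2*u^2 - 4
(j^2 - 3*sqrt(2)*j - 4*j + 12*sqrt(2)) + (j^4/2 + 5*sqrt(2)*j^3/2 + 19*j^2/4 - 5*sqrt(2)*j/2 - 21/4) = j^4/2 + 5*sqrt(2)*j^3/2 + 23*j^2/4 - 11*sqrt(2)*j/2 - 4*j - 21/4 + 12*sqrt(2)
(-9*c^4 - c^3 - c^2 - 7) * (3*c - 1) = -27*c^5 + 6*c^4 - 2*c^3 + c^2 - 21*c + 7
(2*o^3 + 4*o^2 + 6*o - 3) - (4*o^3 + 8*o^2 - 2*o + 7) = -2*o^3 - 4*o^2 + 8*o - 10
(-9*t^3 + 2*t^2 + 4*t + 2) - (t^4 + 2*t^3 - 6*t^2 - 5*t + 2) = -t^4 - 11*t^3 + 8*t^2 + 9*t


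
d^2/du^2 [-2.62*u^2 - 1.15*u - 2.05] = -5.24000000000000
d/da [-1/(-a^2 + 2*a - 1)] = 2*(1 - a)/(a^2 - 2*a + 1)^2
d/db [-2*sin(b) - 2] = -2*cos(b)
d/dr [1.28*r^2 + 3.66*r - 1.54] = 2.56*r + 3.66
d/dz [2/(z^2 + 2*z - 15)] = 4*(-z - 1)/(z^2 + 2*z - 15)^2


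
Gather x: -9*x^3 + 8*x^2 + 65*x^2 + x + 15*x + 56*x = -9*x^3 + 73*x^2 + 72*x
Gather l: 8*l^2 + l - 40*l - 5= 8*l^2 - 39*l - 5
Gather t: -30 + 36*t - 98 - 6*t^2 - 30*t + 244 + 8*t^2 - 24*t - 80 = 2*t^2 - 18*t + 36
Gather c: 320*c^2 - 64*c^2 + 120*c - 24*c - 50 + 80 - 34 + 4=256*c^2 + 96*c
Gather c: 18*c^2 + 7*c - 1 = 18*c^2 + 7*c - 1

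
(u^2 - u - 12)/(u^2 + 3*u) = (u - 4)/u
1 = 1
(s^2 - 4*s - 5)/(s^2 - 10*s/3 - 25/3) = 3*(s + 1)/(3*s + 5)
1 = 1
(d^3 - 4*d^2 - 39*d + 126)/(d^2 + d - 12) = (d^2 - d - 42)/(d + 4)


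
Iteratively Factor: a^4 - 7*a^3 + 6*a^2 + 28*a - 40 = (a - 2)*(a^3 - 5*a^2 - 4*a + 20) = (a - 2)*(a + 2)*(a^2 - 7*a + 10) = (a - 2)^2*(a + 2)*(a - 5)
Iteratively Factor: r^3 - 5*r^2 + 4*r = (r - 1)*(r^2 - 4*r) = (r - 4)*(r - 1)*(r)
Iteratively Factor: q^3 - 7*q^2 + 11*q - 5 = (q - 5)*(q^2 - 2*q + 1) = (q - 5)*(q - 1)*(q - 1)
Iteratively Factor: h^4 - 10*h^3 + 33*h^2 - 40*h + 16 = (h - 1)*(h^3 - 9*h^2 + 24*h - 16) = (h - 1)^2*(h^2 - 8*h + 16) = (h - 4)*(h - 1)^2*(h - 4)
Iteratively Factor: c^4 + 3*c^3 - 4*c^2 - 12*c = (c + 3)*(c^3 - 4*c) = (c - 2)*(c + 3)*(c^2 + 2*c) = (c - 2)*(c + 2)*(c + 3)*(c)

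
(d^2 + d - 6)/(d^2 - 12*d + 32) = (d^2 + d - 6)/(d^2 - 12*d + 32)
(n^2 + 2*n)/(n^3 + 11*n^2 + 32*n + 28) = n/(n^2 + 9*n + 14)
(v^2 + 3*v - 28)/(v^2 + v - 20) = (v + 7)/(v + 5)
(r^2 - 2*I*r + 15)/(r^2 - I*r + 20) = (r + 3*I)/(r + 4*I)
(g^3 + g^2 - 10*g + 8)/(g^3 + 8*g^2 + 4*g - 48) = (g - 1)/(g + 6)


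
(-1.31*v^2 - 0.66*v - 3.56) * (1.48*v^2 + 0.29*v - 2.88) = -1.9388*v^4 - 1.3567*v^3 - 1.6874*v^2 + 0.8684*v + 10.2528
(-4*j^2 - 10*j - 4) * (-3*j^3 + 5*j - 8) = 12*j^5 + 30*j^4 - 8*j^3 - 18*j^2 + 60*j + 32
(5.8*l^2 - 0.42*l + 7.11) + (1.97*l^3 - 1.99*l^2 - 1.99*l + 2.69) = 1.97*l^3 + 3.81*l^2 - 2.41*l + 9.8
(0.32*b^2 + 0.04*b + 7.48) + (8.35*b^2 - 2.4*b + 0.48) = 8.67*b^2 - 2.36*b + 7.96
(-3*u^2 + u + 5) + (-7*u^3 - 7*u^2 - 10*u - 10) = -7*u^3 - 10*u^2 - 9*u - 5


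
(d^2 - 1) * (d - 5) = d^3 - 5*d^2 - d + 5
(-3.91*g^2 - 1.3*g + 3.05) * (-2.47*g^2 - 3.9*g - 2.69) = 9.6577*g^4 + 18.46*g^3 + 8.0544*g^2 - 8.398*g - 8.2045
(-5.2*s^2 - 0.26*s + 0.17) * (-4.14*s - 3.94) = 21.528*s^3 + 21.5644*s^2 + 0.3206*s - 0.6698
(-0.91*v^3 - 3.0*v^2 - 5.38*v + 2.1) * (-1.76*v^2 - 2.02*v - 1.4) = 1.6016*v^5 + 7.1182*v^4 + 16.8028*v^3 + 11.3716*v^2 + 3.29*v - 2.94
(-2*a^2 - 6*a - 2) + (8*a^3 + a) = 8*a^3 - 2*a^2 - 5*a - 2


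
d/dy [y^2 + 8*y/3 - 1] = 2*y + 8/3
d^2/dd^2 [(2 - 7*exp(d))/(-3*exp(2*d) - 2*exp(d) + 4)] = (63*exp(4*d) - 114*exp(3*d) + 468*exp(2*d) - 48*exp(d) + 96)*exp(d)/(27*exp(6*d) + 54*exp(5*d) - 72*exp(4*d) - 136*exp(3*d) + 96*exp(2*d) + 96*exp(d) - 64)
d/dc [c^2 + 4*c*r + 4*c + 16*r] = 2*c + 4*r + 4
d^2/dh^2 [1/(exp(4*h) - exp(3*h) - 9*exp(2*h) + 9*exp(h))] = ((-16*exp(3*h) + 9*exp(2*h) + 36*exp(h) - 9)*(exp(3*h) - exp(2*h) - 9*exp(h) + 9) + 2*(4*exp(3*h) - 3*exp(2*h) - 18*exp(h) + 9)^2)*exp(-h)/(exp(3*h) - exp(2*h) - 9*exp(h) + 9)^3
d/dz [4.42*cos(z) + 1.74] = -4.42*sin(z)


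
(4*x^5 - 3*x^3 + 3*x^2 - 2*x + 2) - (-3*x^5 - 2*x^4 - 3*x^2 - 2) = 7*x^5 + 2*x^4 - 3*x^3 + 6*x^2 - 2*x + 4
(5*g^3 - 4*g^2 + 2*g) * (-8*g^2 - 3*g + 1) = -40*g^5 + 17*g^4 + g^3 - 10*g^2 + 2*g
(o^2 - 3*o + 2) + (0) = o^2 - 3*o + 2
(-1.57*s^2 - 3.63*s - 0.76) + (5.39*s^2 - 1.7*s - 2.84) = 3.82*s^2 - 5.33*s - 3.6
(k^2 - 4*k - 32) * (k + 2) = k^3 - 2*k^2 - 40*k - 64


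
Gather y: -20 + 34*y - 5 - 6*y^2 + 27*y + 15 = -6*y^2 + 61*y - 10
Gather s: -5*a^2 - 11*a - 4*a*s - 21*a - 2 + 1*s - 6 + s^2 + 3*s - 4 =-5*a^2 - 32*a + s^2 + s*(4 - 4*a) - 12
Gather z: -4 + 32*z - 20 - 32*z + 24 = 0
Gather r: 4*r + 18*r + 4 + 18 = 22*r + 22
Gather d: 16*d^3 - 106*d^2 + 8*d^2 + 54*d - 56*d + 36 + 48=16*d^3 - 98*d^2 - 2*d + 84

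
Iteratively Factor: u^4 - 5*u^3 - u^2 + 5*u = (u - 1)*(u^3 - 4*u^2 - 5*u) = u*(u - 1)*(u^2 - 4*u - 5) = u*(u - 5)*(u - 1)*(u + 1)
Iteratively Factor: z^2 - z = (z - 1)*(z)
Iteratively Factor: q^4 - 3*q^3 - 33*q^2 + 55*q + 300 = (q - 5)*(q^3 + 2*q^2 - 23*q - 60) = (q - 5)*(q + 4)*(q^2 - 2*q - 15) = (q - 5)^2*(q + 4)*(q + 3)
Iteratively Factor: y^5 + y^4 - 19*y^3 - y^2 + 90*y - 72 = (y - 1)*(y^4 + 2*y^3 - 17*y^2 - 18*y + 72) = (y - 3)*(y - 1)*(y^3 + 5*y^2 - 2*y - 24) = (y - 3)*(y - 1)*(y + 3)*(y^2 + 2*y - 8) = (y - 3)*(y - 2)*(y - 1)*(y + 3)*(y + 4)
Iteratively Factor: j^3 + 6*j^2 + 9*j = (j + 3)*(j^2 + 3*j) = j*(j + 3)*(j + 3)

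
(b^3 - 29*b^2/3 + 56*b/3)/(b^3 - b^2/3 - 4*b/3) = (-3*b^2 + 29*b - 56)/(-3*b^2 + b + 4)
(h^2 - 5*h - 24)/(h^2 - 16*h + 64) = (h + 3)/(h - 8)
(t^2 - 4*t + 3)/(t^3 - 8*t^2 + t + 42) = (t - 1)/(t^2 - 5*t - 14)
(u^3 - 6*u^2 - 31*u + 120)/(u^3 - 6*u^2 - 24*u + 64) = (u^2 + 2*u - 15)/(u^2 + 2*u - 8)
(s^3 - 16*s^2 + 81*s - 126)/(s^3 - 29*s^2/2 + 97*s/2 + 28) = 2*(s^2 - 9*s + 18)/(2*s^2 - 15*s - 8)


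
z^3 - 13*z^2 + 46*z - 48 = (z - 8)*(z - 3)*(z - 2)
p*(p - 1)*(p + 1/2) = p^3 - p^2/2 - p/2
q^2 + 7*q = q*(q + 7)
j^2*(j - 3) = j^3 - 3*j^2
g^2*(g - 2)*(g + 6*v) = g^4 + 6*g^3*v - 2*g^3 - 12*g^2*v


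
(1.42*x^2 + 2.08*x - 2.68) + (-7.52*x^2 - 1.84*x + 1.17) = -6.1*x^2 + 0.24*x - 1.51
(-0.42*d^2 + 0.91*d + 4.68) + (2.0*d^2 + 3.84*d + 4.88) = 1.58*d^2 + 4.75*d + 9.56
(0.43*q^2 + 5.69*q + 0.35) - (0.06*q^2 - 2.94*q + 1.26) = 0.37*q^2 + 8.63*q - 0.91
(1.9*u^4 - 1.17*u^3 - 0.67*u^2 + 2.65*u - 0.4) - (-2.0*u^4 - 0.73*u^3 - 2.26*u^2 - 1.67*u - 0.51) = 3.9*u^4 - 0.44*u^3 + 1.59*u^2 + 4.32*u + 0.11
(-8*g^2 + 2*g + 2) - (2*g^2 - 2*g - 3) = -10*g^2 + 4*g + 5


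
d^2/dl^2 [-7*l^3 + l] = -42*l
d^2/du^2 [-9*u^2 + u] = -18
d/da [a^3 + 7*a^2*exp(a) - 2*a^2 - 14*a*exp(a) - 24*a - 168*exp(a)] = 7*a^2*exp(a) + 3*a^2 - 4*a - 182*exp(a) - 24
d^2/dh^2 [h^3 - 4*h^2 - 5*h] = 6*h - 8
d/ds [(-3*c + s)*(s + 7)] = -3*c + 2*s + 7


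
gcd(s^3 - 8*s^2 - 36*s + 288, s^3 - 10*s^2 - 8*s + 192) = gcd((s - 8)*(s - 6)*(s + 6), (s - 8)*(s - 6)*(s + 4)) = s^2 - 14*s + 48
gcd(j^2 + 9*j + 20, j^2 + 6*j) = 1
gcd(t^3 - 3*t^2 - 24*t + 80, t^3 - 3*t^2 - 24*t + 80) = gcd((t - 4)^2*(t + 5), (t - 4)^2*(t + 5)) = t^3 - 3*t^2 - 24*t + 80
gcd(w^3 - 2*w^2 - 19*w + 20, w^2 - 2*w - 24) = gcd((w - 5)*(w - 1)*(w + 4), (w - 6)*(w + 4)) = w + 4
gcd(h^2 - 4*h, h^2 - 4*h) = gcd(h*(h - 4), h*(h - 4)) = h^2 - 4*h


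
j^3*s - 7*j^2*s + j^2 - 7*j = j*(j - 7)*(j*s + 1)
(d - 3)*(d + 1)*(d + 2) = d^3 - 7*d - 6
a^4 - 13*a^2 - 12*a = a*(a - 4)*(a + 1)*(a + 3)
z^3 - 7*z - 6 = (z - 3)*(z + 1)*(z + 2)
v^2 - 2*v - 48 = (v - 8)*(v + 6)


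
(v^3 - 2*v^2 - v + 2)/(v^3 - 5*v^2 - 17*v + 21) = (v^2 - v - 2)/(v^2 - 4*v - 21)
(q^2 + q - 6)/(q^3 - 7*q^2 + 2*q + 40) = (q^2 + q - 6)/(q^3 - 7*q^2 + 2*q + 40)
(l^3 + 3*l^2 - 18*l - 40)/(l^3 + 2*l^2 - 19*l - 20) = (l + 2)/(l + 1)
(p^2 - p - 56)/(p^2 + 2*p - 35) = (p - 8)/(p - 5)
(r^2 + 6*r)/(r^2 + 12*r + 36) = r/(r + 6)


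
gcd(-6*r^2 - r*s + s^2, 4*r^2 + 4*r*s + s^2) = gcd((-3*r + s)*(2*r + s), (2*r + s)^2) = 2*r + s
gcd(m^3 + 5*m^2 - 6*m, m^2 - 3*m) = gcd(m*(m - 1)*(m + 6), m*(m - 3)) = m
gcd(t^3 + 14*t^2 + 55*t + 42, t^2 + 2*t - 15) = 1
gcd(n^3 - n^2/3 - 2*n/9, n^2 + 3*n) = n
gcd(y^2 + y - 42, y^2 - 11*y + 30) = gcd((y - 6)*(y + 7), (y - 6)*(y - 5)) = y - 6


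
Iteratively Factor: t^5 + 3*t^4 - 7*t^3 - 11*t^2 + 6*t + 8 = (t + 1)*(t^4 + 2*t^3 - 9*t^2 - 2*t + 8) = (t + 1)*(t + 4)*(t^3 - 2*t^2 - t + 2) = (t - 2)*(t + 1)*(t + 4)*(t^2 - 1) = (t - 2)*(t - 1)*(t + 1)*(t + 4)*(t + 1)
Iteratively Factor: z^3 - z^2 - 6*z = (z + 2)*(z^2 - 3*z) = z*(z + 2)*(z - 3)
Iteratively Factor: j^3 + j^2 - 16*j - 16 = (j + 1)*(j^2 - 16) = (j - 4)*(j + 1)*(j + 4)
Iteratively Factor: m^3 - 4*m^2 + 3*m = (m)*(m^2 - 4*m + 3) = m*(m - 3)*(m - 1)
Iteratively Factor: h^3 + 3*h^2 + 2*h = (h + 1)*(h^2 + 2*h) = h*(h + 1)*(h + 2)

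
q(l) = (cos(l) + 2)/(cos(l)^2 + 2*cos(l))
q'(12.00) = -0.75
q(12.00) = 1.19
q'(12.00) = -0.75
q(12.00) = 1.19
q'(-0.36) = -0.40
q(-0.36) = 1.07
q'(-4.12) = 2.66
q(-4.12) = -1.79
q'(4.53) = -29.89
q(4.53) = -5.51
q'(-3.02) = -0.12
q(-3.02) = -1.01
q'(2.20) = 2.33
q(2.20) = -1.70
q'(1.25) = 9.54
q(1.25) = 3.17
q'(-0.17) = -0.17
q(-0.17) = 1.01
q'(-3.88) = 1.23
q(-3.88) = -1.35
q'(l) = (2*sin(l)*cos(l) + 2*sin(l))*(cos(l) + 2)/(cos(l)^2 + 2*cos(l))^2 - sin(l)/(cos(l)^2 + 2*cos(l)) = sin(l)/cos(l)^2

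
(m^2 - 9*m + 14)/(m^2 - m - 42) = (m - 2)/(m + 6)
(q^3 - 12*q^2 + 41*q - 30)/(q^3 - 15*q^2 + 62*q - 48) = (q - 5)/(q - 8)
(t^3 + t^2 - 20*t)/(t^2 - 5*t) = (t^2 + t - 20)/(t - 5)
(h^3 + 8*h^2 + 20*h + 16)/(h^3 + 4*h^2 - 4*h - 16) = (h + 2)/(h - 2)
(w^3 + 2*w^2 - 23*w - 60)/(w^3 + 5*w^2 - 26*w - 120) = (w + 3)/(w + 6)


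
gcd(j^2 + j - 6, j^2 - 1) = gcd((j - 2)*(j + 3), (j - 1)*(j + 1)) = 1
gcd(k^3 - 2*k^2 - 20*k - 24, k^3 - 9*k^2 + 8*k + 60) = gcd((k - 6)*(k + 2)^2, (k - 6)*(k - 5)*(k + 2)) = k^2 - 4*k - 12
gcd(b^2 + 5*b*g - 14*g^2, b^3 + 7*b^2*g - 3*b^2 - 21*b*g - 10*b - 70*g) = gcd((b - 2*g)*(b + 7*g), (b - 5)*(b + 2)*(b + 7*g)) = b + 7*g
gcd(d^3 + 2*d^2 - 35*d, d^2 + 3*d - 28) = d + 7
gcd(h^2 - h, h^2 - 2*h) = h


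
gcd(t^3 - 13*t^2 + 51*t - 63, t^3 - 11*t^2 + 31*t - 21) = t^2 - 10*t + 21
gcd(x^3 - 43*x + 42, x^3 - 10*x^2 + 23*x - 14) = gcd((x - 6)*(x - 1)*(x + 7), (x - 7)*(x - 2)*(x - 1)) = x - 1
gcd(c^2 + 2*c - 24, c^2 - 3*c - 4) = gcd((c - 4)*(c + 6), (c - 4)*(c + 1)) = c - 4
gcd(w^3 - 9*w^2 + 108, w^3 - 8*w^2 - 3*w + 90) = w^2 - 3*w - 18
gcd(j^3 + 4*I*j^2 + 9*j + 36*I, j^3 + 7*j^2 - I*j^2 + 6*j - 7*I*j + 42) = j - 3*I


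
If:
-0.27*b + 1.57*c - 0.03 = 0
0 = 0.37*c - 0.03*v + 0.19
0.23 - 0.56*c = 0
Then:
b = 2.28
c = 0.41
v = 11.40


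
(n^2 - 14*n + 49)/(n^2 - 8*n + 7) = (n - 7)/(n - 1)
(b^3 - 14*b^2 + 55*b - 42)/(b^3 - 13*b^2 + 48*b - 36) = (b - 7)/(b - 6)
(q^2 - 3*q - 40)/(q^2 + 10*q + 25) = (q - 8)/(q + 5)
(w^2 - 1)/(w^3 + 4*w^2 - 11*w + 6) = (w + 1)/(w^2 + 5*w - 6)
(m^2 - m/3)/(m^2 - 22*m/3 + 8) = m*(3*m - 1)/(3*m^2 - 22*m + 24)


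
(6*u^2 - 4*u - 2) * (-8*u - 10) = -48*u^3 - 28*u^2 + 56*u + 20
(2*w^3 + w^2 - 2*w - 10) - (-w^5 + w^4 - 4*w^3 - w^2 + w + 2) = w^5 - w^4 + 6*w^3 + 2*w^2 - 3*w - 12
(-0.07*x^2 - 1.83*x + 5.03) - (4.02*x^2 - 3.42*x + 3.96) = -4.09*x^2 + 1.59*x + 1.07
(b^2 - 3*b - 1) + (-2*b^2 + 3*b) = -b^2 - 1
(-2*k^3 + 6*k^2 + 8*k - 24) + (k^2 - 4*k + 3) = -2*k^3 + 7*k^2 + 4*k - 21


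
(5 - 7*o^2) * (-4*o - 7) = 28*o^3 + 49*o^2 - 20*o - 35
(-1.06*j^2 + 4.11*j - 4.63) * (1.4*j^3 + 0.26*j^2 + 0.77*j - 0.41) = -1.484*j^5 + 5.4784*j^4 - 6.2296*j^3 + 2.3955*j^2 - 5.2502*j + 1.8983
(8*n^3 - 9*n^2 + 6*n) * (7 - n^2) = -8*n^5 + 9*n^4 + 50*n^3 - 63*n^2 + 42*n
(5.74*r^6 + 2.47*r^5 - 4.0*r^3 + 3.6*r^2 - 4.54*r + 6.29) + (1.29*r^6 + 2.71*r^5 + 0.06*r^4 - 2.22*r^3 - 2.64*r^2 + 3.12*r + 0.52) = 7.03*r^6 + 5.18*r^5 + 0.06*r^4 - 6.22*r^3 + 0.96*r^2 - 1.42*r + 6.81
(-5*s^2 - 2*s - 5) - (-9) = -5*s^2 - 2*s + 4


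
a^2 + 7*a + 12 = (a + 3)*(a + 4)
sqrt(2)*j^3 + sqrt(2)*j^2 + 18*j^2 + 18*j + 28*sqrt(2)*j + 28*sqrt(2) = (j + 2*sqrt(2))*(j + 7*sqrt(2))*(sqrt(2)*j + sqrt(2))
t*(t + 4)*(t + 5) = t^3 + 9*t^2 + 20*t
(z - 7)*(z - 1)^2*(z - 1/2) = z^4 - 19*z^3/2 + 39*z^2/2 - 29*z/2 + 7/2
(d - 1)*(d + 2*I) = d^2 - d + 2*I*d - 2*I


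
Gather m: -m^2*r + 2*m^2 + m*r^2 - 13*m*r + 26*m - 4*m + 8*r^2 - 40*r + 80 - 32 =m^2*(2 - r) + m*(r^2 - 13*r + 22) + 8*r^2 - 40*r + 48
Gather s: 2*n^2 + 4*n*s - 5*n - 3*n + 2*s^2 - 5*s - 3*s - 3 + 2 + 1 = 2*n^2 - 8*n + 2*s^2 + s*(4*n - 8)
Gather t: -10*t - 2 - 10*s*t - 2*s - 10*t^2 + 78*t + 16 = -2*s - 10*t^2 + t*(68 - 10*s) + 14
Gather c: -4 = -4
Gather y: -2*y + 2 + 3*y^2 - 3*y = 3*y^2 - 5*y + 2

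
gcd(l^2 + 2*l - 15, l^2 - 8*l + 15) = l - 3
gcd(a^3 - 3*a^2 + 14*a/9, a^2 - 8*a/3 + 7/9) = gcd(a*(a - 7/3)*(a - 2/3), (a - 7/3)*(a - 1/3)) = a - 7/3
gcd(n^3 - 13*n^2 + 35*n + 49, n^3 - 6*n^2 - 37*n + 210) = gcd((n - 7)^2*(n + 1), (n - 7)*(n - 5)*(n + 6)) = n - 7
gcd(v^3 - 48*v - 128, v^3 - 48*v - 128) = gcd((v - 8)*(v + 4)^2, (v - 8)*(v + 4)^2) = v^3 - 48*v - 128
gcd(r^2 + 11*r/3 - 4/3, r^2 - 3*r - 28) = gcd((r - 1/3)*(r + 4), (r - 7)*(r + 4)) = r + 4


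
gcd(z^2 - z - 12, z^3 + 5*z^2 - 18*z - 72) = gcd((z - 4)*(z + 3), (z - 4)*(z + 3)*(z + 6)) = z^2 - z - 12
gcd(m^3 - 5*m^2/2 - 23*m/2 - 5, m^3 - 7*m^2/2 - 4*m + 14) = m + 2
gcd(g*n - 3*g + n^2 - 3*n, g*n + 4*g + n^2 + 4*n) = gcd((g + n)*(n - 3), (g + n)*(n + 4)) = g + n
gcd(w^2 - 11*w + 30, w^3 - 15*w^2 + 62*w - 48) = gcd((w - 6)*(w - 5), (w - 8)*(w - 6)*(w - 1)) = w - 6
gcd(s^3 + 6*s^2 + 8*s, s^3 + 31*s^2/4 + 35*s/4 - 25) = s + 4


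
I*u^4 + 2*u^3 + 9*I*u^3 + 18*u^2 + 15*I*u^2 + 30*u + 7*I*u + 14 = (u + 1)*(u + 7)*(u - 2*I)*(I*u + I)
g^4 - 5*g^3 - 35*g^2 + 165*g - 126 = (g - 7)*(g - 3)*(g - 1)*(g + 6)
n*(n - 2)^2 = n^3 - 4*n^2 + 4*n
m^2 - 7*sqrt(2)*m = m*(m - 7*sqrt(2))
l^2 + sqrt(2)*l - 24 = (l - 3*sqrt(2))*(l + 4*sqrt(2))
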